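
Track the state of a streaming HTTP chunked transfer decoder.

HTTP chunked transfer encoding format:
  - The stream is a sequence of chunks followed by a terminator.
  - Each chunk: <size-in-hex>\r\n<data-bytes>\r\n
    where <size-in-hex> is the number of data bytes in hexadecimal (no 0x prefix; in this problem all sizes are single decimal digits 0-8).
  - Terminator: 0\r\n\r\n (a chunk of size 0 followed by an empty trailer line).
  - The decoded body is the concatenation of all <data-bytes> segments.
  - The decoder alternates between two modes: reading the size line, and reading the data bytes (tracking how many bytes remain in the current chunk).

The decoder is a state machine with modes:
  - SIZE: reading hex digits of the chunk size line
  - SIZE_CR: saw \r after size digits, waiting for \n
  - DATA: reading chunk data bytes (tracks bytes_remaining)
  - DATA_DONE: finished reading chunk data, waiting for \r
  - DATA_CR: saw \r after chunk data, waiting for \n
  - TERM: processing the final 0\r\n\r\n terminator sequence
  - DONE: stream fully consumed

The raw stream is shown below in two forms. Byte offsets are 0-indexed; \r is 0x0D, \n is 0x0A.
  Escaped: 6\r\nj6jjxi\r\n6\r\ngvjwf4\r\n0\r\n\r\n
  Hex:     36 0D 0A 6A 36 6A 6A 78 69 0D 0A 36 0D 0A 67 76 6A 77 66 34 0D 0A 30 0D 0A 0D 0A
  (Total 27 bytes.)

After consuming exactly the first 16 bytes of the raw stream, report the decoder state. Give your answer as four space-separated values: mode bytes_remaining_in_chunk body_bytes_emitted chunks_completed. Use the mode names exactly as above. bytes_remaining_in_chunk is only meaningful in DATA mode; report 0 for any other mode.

Answer: DATA 4 8 1

Derivation:
Byte 0 = '6': mode=SIZE remaining=0 emitted=0 chunks_done=0
Byte 1 = 0x0D: mode=SIZE_CR remaining=0 emitted=0 chunks_done=0
Byte 2 = 0x0A: mode=DATA remaining=6 emitted=0 chunks_done=0
Byte 3 = 'j': mode=DATA remaining=5 emitted=1 chunks_done=0
Byte 4 = '6': mode=DATA remaining=4 emitted=2 chunks_done=0
Byte 5 = 'j': mode=DATA remaining=3 emitted=3 chunks_done=0
Byte 6 = 'j': mode=DATA remaining=2 emitted=4 chunks_done=0
Byte 7 = 'x': mode=DATA remaining=1 emitted=5 chunks_done=0
Byte 8 = 'i': mode=DATA_DONE remaining=0 emitted=6 chunks_done=0
Byte 9 = 0x0D: mode=DATA_CR remaining=0 emitted=6 chunks_done=0
Byte 10 = 0x0A: mode=SIZE remaining=0 emitted=6 chunks_done=1
Byte 11 = '6': mode=SIZE remaining=0 emitted=6 chunks_done=1
Byte 12 = 0x0D: mode=SIZE_CR remaining=0 emitted=6 chunks_done=1
Byte 13 = 0x0A: mode=DATA remaining=6 emitted=6 chunks_done=1
Byte 14 = 'g': mode=DATA remaining=5 emitted=7 chunks_done=1
Byte 15 = 'v': mode=DATA remaining=4 emitted=8 chunks_done=1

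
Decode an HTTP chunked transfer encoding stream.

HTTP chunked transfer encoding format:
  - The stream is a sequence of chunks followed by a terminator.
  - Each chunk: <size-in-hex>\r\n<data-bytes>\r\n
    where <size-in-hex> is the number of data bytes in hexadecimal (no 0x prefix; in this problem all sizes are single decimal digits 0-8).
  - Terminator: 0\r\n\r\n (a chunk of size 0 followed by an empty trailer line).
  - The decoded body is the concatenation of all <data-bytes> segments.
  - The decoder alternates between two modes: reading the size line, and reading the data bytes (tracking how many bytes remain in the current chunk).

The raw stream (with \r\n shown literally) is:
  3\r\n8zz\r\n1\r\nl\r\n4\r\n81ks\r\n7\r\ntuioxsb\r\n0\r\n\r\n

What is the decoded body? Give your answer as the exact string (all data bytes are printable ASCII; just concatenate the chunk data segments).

Answer: 8zzl81kstuioxsb

Derivation:
Chunk 1: stream[0..1]='3' size=0x3=3, data at stream[3..6]='8zz' -> body[0..3], body so far='8zz'
Chunk 2: stream[8..9]='1' size=0x1=1, data at stream[11..12]='l' -> body[3..4], body so far='8zzl'
Chunk 3: stream[14..15]='4' size=0x4=4, data at stream[17..21]='81ks' -> body[4..8], body so far='8zzl81ks'
Chunk 4: stream[23..24]='7' size=0x7=7, data at stream[26..33]='tuioxsb' -> body[8..15], body so far='8zzl81kstuioxsb'
Chunk 5: stream[35..36]='0' size=0 (terminator). Final body='8zzl81kstuioxsb' (15 bytes)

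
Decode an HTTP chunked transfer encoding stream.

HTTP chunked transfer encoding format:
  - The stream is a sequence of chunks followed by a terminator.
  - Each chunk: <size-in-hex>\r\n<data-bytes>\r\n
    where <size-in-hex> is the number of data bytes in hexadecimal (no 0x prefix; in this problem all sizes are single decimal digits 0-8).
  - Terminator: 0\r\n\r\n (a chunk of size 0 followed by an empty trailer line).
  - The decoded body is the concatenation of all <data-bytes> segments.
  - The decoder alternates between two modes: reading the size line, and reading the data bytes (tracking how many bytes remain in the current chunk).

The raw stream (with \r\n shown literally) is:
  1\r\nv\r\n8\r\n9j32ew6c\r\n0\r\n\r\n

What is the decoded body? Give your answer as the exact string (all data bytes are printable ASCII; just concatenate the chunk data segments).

Answer: v9j32ew6c

Derivation:
Chunk 1: stream[0..1]='1' size=0x1=1, data at stream[3..4]='v' -> body[0..1], body so far='v'
Chunk 2: stream[6..7]='8' size=0x8=8, data at stream[9..17]='9j32ew6c' -> body[1..9], body so far='v9j32ew6c'
Chunk 3: stream[19..20]='0' size=0 (terminator). Final body='v9j32ew6c' (9 bytes)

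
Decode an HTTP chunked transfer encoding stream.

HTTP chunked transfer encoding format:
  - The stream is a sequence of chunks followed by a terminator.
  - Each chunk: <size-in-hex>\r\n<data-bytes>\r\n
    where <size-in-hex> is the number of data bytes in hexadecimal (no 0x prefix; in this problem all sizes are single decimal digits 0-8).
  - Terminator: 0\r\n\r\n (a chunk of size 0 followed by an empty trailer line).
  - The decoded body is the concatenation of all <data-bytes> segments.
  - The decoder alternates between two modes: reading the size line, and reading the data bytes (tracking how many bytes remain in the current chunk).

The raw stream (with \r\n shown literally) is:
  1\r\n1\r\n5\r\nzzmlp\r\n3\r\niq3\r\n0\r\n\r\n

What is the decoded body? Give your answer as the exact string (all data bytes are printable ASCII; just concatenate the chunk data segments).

Answer: 1zzmlpiq3

Derivation:
Chunk 1: stream[0..1]='1' size=0x1=1, data at stream[3..4]='1' -> body[0..1], body so far='1'
Chunk 2: stream[6..7]='5' size=0x5=5, data at stream[9..14]='zzmlp' -> body[1..6], body so far='1zzmlp'
Chunk 3: stream[16..17]='3' size=0x3=3, data at stream[19..22]='iq3' -> body[6..9], body so far='1zzmlpiq3'
Chunk 4: stream[24..25]='0' size=0 (terminator). Final body='1zzmlpiq3' (9 bytes)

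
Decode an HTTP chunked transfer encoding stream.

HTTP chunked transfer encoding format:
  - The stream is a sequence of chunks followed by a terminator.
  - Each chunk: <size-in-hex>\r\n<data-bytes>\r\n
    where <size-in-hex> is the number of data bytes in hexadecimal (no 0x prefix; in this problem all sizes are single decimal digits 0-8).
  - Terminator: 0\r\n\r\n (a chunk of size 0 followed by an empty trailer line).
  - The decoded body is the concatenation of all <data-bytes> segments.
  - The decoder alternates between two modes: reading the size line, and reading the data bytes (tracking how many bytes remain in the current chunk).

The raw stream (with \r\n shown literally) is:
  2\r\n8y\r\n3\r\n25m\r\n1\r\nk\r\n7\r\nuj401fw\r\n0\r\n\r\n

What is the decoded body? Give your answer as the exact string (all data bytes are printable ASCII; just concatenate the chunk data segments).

Chunk 1: stream[0..1]='2' size=0x2=2, data at stream[3..5]='8y' -> body[0..2], body so far='8y'
Chunk 2: stream[7..8]='3' size=0x3=3, data at stream[10..13]='25m' -> body[2..5], body so far='8y25m'
Chunk 3: stream[15..16]='1' size=0x1=1, data at stream[18..19]='k' -> body[5..6], body so far='8y25mk'
Chunk 4: stream[21..22]='7' size=0x7=7, data at stream[24..31]='uj401fw' -> body[6..13], body so far='8y25mkuj401fw'
Chunk 5: stream[33..34]='0' size=0 (terminator). Final body='8y25mkuj401fw' (13 bytes)

Answer: 8y25mkuj401fw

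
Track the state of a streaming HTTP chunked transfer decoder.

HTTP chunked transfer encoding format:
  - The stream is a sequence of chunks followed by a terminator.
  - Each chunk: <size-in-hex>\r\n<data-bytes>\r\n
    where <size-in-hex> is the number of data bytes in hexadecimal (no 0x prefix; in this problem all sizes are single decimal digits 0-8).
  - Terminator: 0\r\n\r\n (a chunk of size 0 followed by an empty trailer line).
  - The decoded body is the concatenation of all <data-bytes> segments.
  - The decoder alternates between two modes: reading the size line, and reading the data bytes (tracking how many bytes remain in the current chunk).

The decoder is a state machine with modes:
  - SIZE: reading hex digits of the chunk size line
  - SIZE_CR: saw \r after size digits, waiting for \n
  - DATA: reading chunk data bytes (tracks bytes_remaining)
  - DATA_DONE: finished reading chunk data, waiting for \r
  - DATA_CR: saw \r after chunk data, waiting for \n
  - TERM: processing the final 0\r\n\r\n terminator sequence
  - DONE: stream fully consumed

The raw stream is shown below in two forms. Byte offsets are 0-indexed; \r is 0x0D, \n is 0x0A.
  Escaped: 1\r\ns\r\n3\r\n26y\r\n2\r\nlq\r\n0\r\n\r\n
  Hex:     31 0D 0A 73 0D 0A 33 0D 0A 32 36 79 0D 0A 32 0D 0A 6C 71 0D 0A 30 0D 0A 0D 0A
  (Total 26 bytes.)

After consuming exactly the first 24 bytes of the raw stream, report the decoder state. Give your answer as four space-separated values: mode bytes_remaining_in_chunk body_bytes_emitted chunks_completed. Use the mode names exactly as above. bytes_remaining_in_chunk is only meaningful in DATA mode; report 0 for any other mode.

Byte 0 = '1': mode=SIZE remaining=0 emitted=0 chunks_done=0
Byte 1 = 0x0D: mode=SIZE_CR remaining=0 emitted=0 chunks_done=0
Byte 2 = 0x0A: mode=DATA remaining=1 emitted=0 chunks_done=0
Byte 3 = 's': mode=DATA_DONE remaining=0 emitted=1 chunks_done=0
Byte 4 = 0x0D: mode=DATA_CR remaining=0 emitted=1 chunks_done=0
Byte 5 = 0x0A: mode=SIZE remaining=0 emitted=1 chunks_done=1
Byte 6 = '3': mode=SIZE remaining=0 emitted=1 chunks_done=1
Byte 7 = 0x0D: mode=SIZE_CR remaining=0 emitted=1 chunks_done=1
Byte 8 = 0x0A: mode=DATA remaining=3 emitted=1 chunks_done=1
Byte 9 = '2': mode=DATA remaining=2 emitted=2 chunks_done=1
Byte 10 = '6': mode=DATA remaining=1 emitted=3 chunks_done=1
Byte 11 = 'y': mode=DATA_DONE remaining=0 emitted=4 chunks_done=1
Byte 12 = 0x0D: mode=DATA_CR remaining=0 emitted=4 chunks_done=1
Byte 13 = 0x0A: mode=SIZE remaining=0 emitted=4 chunks_done=2
Byte 14 = '2': mode=SIZE remaining=0 emitted=4 chunks_done=2
Byte 15 = 0x0D: mode=SIZE_CR remaining=0 emitted=4 chunks_done=2
Byte 16 = 0x0A: mode=DATA remaining=2 emitted=4 chunks_done=2
Byte 17 = 'l': mode=DATA remaining=1 emitted=5 chunks_done=2
Byte 18 = 'q': mode=DATA_DONE remaining=0 emitted=6 chunks_done=2
Byte 19 = 0x0D: mode=DATA_CR remaining=0 emitted=6 chunks_done=2
Byte 20 = 0x0A: mode=SIZE remaining=0 emitted=6 chunks_done=3
Byte 21 = '0': mode=SIZE remaining=0 emitted=6 chunks_done=3
Byte 22 = 0x0D: mode=SIZE_CR remaining=0 emitted=6 chunks_done=3
Byte 23 = 0x0A: mode=TERM remaining=0 emitted=6 chunks_done=3

Answer: TERM 0 6 3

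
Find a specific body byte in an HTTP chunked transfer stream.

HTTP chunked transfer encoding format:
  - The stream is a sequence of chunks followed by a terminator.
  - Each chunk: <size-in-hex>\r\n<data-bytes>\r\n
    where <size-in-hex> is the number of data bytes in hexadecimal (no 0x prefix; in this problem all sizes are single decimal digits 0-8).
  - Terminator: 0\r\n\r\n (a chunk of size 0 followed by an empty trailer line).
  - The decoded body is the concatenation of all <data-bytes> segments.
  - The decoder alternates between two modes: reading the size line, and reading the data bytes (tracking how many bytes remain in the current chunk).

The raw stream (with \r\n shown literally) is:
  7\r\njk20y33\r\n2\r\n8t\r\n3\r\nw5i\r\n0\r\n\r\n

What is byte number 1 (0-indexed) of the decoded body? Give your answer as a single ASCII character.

Chunk 1: stream[0..1]='7' size=0x7=7, data at stream[3..10]='jk20y33' -> body[0..7], body so far='jk20y33'
Chunk 2: stream[12..13]='2' size=0x2=2, data at stream[15..17]='8t' -> body[7..9], body so far='jk20y338t'
Chunk 3: stream[19..20]='3' size=0x3=3, data at stream[22..25]='w5i' -> body[9..12], body so far='jk20y338tw5i'
Chunk 4: stream[27..28]='0' size=0 (terminator). Final body='jk20y338tw5i' (12 bytes)
Body byte 1 = 'k'

Answer: k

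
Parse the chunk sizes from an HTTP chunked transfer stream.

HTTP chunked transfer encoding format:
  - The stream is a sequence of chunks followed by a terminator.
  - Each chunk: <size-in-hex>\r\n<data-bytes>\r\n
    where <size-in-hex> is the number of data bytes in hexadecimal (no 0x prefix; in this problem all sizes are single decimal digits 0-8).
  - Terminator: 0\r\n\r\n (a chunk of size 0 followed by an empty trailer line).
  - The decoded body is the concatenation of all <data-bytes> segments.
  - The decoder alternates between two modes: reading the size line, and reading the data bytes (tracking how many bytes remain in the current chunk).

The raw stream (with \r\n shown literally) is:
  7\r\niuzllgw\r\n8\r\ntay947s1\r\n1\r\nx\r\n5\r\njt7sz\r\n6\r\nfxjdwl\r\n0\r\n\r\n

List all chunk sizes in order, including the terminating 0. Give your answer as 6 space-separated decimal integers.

Chunk 1: stream[0..1]='7' size=0x7=7, data at stream[3..10]='iuzllgw' -> body[0..7], body so far='iuzllgw'
Chunk 2: stream[12..13]='8' size=0x8=8, data at stream[15..23]='tay947s1' -> body[7..15], body so far='iuzllgwtay947s1'
Chunk 3: stream[25..26]='1' size=0x1=1, data at stream[28..29]='x' -> body[15..16], body so far='iuzllgwtay947s1x'
Chunk 4: stream[31..32]='5' size=0x5=5, data at stream[34..39]='jt7sz' -> body[16..21], body so far='iuzllgwtay947s1xjt7sz'
Chunk 5: stream[41..42]='6' size=0x6=6, data at stream[44..50]='fxjdwl' -> body[21..27], body so far='iuzllgwtay947s1xjt7szfxjdwl'
Chunk 6: stream[52..53]='0' size=0 (terminator). Final body='iuzllgwtay947s1xjt7szfxjdwl' (27 bytes)

Answer: 7 8 1 5 6 0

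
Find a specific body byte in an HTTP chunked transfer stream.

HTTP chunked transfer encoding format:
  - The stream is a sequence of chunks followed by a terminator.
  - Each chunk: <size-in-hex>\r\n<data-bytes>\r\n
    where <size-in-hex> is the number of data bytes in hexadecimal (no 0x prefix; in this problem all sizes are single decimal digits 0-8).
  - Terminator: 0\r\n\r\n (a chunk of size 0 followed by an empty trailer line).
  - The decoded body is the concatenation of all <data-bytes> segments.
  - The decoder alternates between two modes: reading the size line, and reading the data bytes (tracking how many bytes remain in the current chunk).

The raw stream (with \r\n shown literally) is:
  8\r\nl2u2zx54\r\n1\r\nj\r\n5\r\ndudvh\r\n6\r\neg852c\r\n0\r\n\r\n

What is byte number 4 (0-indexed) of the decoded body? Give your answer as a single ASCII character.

Chunk 1: stream[0..1]='8' size=0x8=8, data at stream[3..11]='l2u2zx54' -> body[0..8], body so far='l2u2zx54'
Chunk 2: stream[13..14]='1' size=0x1=1, data at stream[16..17]='j' -> body[8..9], body so far='l2u2zx54j'
Chunk 3: stream[19..20]='5' size=0x5=5, data at stream[22..27]='dudvh' -> body[9..14], body so far='l2u2zx54jdudvh'
Chunk 4: stream[29..30]='6' size=0x6=6, data at stream[32..38]='eg852c' -> body[14..20], body so far='l2u2zx54jdudvheg852c'
Chunk 5: stream[40..41]='0' size=0 (terminator). Final body='l2u2zx54jdudvheg852c' (20 bytes)
Body byte 4 = 'z'

Answer: z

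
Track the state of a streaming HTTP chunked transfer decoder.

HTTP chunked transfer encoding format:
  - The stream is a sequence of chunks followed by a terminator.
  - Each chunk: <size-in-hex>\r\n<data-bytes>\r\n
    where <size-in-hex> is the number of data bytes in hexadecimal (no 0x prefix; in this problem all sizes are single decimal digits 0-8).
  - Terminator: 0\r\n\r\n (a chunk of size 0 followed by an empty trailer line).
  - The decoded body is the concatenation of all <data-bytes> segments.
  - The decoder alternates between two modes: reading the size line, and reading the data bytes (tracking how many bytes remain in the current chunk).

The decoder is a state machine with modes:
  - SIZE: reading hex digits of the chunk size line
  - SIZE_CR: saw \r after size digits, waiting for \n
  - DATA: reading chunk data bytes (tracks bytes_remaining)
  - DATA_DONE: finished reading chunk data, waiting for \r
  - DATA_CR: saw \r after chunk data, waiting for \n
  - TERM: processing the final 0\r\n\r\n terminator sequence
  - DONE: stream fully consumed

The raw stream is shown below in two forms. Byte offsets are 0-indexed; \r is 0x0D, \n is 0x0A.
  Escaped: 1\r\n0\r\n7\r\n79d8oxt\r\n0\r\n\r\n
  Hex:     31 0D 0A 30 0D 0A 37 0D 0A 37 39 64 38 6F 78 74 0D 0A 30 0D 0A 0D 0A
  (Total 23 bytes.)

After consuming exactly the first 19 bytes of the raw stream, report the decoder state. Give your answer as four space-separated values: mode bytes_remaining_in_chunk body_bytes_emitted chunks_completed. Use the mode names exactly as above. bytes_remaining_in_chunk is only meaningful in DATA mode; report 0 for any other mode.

Byte 0 = '1': mode=SIZE remaining=0 emitted=0 chunks_done=0
Byte 1 = 0x0D: mode=SIZE_CR remaining=0 emitted=0 chunks_done=0
Byte 2 = 0x0A: mode=DATA remaining=1 emitted=0 chunks_done=0
Byte 3 = '0': mode=DATA_DONE remaining=0 emitted=1 chunks_done=0
Byte 4 = 0x0D: mode=DATA_CR remaining=0 emitted=1 chunks_done=0
Byte 5 = 0x0A: mode=SIZE remaining=0 emitted=1 chunks_done=1
Byte 6 = '7': mode=SIZE remaining=0 emitted=1 chunks_done=1
Byte 7 = 0x0D: mode=SIZE_CR remaining=0 emitted=1 chunks_done=1
Byte 8 = 0x0A: mode=DATA remaining=7 emitted=1 chunks_done=1
Byte 9 = '7': mode=DATA remaining=6 emitted=2 chunks_done=1
Byte 10 = '9': mode=DATA remaining=5 emitted=3 chunks_done=1
Byte 11 = 'd': mode=DATA remaining=4 emitted=4 chunks_done=1
Byte 12 = '8': mode=DATA remaining=3 emitted=5 chunks_done=1
Byte 13 = 'o': mode=DATA remaining=2 emitted=6 chunks_done=1
Byte 14 = 'x': mode=DATA remaining=1 emitted=7 chunks_done=1
Byte 15 = 't': mode=DATA_DONE remaining=0 emitted=8 chunks_done=1
Byte 16 = 0x0D: mode=DATA_CR remaining=0 emitted=8 chunks_done=1
Byte 17 = 0x0A: mode=SIZE remaining=0 emitted=8 chunks_done=2
Byte 18 = '0': mode=SIZE remaining=0 emitted=8 chunks_done=2

Answer: SIZE 0 8 2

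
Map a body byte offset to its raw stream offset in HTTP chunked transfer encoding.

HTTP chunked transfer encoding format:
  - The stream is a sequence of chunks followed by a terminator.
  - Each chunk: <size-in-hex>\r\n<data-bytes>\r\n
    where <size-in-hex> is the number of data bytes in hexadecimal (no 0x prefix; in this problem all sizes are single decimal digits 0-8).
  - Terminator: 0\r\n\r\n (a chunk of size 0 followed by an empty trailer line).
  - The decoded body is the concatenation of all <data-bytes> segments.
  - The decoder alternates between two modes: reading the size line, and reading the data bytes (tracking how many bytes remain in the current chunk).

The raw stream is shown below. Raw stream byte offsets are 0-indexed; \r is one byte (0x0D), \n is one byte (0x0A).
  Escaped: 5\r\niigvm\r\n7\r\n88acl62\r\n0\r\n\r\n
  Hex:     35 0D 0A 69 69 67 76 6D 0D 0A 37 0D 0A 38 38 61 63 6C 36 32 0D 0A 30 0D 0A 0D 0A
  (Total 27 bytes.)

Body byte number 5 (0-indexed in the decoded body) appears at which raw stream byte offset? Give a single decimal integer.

Chunk 1: stream[0..1]='5' size=0x5=5, data at stream[3..8]='iigvm' -> body[0..5], body so far='iigvm'
Chunk 2: stream[10..11]='7' size=0x7=7, data at stream[13..20]='88acl62' -> body[5..12], body so far='iigvm88acl62'
Chunk 3: stream[22..23]='0' size=0 (terminator). Final body='iigvm88acl62' (12 bytes)
Body byte 5 at stream offset 13

Answer: 13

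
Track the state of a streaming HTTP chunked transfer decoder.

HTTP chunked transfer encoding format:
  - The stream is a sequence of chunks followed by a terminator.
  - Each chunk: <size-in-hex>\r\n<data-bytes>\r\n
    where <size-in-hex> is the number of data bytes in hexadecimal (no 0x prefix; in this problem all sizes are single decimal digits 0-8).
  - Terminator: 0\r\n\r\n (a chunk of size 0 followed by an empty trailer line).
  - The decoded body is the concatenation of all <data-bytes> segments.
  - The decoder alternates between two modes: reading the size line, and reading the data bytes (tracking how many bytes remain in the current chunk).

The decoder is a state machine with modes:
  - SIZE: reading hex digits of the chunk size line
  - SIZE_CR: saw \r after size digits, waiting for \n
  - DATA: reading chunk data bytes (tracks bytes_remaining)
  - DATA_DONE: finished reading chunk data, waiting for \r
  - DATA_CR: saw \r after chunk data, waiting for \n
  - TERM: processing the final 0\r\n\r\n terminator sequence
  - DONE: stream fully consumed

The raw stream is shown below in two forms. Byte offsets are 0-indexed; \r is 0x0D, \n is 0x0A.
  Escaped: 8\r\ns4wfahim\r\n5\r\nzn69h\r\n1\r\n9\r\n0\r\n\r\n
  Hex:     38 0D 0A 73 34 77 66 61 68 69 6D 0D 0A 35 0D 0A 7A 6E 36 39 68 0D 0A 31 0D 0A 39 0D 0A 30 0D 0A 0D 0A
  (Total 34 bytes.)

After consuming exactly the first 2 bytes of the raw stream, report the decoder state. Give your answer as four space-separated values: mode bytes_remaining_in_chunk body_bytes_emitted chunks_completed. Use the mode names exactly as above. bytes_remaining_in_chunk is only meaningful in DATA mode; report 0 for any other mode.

Byte 0 = '8': mode=SIZE remaining=0 emitted=0 chunks_done=0
Byte 1 = 0x0D: mode=SIZE_CR remaining=0 emitted=0 chunks_done=0

Answer: SIZE_CR 0 0 0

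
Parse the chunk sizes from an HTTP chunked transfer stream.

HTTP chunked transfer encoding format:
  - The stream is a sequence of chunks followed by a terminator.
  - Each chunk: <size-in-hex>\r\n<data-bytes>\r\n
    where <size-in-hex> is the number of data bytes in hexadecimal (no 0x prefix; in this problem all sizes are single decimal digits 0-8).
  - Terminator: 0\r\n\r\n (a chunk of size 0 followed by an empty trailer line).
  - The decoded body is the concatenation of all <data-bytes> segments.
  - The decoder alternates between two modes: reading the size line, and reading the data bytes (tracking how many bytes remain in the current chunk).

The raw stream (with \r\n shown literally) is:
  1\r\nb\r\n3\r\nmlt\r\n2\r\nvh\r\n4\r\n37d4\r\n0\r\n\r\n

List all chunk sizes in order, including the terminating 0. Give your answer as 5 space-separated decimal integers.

Answer: 1 3 2 4 0

Derivation:
Chunk 1: stream[0..1]='1' size=0x1=1, data at stream[3..4]='b' -> body[0..1], body so far='b'
Chunk 2: stream[6..7]='3' size=0x3=3, data at stream[9..12]='mlt' -> body[1..4], body so far='bmlt'
Chunk 3: stream[14..15]='2' size=0x2=2, data at stream[17..19]='vh' -> body[4..6], body so far='bmltvh'
Chunk 4: stream[21..22]='4' size=0x4=4, data at stream[24..28]='37d4' -> body[6..10], body so far='bmltvh37d4'
Chunk 5: stream[30..31]='0' size=0 (terminator). Final body='bmltvh37d4' (10 bytes)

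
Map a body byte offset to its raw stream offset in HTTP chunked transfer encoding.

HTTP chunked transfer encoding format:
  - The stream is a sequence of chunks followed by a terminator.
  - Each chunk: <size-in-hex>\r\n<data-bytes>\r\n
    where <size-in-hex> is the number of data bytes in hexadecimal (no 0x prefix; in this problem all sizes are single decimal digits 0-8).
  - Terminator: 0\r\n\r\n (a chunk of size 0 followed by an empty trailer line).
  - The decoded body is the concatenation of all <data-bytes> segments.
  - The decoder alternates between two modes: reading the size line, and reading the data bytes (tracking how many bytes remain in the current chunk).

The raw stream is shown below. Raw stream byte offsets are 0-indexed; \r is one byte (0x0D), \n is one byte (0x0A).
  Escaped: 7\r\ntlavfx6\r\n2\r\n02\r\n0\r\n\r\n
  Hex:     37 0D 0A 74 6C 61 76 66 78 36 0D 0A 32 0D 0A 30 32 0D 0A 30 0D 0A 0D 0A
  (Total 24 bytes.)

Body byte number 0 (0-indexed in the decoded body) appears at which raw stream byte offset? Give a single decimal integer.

Answer: 3

Derivation:
Chunk 1: stream[0..1]='7' size=0x7=7, data at stream[3..10]='tlavfx6' -> body[0..7], body so far='tlavfx6'
Chunk 2: stream[12..13]='2' size=0x2=2, data at stream[15..17]='02' -> body[7..9], body so far='tlavfx602'
Chunk 3: stream[19..20]='0' size=0 (terminator). Final body='tlavfx602' (9 bytes)
Body byte 0 at stream offset 3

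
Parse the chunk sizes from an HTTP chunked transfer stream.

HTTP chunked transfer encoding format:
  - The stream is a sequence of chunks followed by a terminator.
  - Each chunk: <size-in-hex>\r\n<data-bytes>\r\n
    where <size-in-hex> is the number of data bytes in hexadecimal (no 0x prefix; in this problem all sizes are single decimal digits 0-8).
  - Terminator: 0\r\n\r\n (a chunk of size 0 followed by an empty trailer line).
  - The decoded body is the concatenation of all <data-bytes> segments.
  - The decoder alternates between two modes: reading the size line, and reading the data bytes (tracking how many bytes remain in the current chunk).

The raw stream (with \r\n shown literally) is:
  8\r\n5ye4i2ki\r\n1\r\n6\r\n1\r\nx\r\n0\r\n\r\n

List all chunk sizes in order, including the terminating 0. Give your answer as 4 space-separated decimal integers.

Answer: 8 1 1 0

Derivation:
Chunk 1: stream[0..1]='8' size=0x8=8, data at stream[3..11]='5ye4i2ki' -> body[0..8], body so far='5ye4i2ki'
Chunk 2: stream[13..14]='1' size=0x1=1, data at stream[16..17]='6' -> body[8..9], body so far='5ye4i2ki6'
Chunk 3: stream[19..20]='1' size=0x1=1, data at stream[22..23]='x' -> body[9..10], body so far='5ye4i2ki6x'
Chunk 4: stream[25..26]='0' size=0 (terminator). Final body='5ye4i2ki6x' (10 bytes)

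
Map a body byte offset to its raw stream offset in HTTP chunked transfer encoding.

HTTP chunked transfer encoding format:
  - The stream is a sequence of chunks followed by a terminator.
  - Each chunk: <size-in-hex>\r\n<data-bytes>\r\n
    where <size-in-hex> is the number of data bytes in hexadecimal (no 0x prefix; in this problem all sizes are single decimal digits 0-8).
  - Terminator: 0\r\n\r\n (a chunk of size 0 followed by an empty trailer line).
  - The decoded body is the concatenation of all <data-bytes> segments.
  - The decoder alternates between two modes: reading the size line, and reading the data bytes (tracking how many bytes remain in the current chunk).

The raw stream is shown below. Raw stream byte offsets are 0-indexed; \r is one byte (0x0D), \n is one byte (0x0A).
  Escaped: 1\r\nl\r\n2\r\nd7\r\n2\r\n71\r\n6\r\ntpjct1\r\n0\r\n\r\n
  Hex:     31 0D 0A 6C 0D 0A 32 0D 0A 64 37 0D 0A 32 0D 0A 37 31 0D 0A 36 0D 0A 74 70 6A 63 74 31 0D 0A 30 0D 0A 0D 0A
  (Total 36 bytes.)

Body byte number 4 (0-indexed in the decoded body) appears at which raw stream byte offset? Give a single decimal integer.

Answer: 17

Derivation:
Chunk 1: stream[0..1]='1' size=0x1=1, data at stream[3..4]='l' -> body[0..1], body so far='l'
Chunk 2: stream[6..7]='2' size=0x2=2, data at stream[9..11]='d7' -> body[1..3], body so far='ld7'
Chunk 3: stream[13..14]='2' size=0x2=2, data at stream[16..18]='71' -> body[3..5], body so far='ld771'
Chunk 4: stream[20..21]='6' size=0x6=6, data at stream[23..29]='tpjct1' -> body[5..11], body so far='ld771tpjct1'
Chunk 5: stream[31..32]='0' size=0 (terminator). Final body='ld771tpjct1' (11 bytes)
Body byte 4 at stream offset 17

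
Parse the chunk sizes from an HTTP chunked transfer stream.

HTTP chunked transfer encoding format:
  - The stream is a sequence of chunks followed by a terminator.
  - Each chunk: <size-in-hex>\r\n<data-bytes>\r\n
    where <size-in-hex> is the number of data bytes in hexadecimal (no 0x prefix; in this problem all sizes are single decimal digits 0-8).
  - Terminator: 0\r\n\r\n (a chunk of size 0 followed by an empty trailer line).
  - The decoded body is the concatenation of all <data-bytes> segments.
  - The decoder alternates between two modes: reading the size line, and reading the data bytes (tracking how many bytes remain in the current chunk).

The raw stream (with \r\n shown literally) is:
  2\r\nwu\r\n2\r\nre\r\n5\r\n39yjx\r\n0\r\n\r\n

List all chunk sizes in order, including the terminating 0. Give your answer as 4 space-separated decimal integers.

Answer: 2 2 5 0

Derivation:
Chunk 1: stream[0..1]='2' size=0x2=2, data at stream[3..5]='wu' -> body[0..2], body so far='wu'
Chunk 2: stream[7..8]='2' size=0x2=2, data at stream[10..12]='re' -> body[2..4], body so far='wure'
Chunk 3: stream[14..15]='5' size=0x5=5, data at stream[17..22]='39yjx' -> body[4..9], body so far='wure39yjx'
Chunk 4: stream[24..25]='0' size=0 (terminator). Final body='wure39yjx' (9 bytes)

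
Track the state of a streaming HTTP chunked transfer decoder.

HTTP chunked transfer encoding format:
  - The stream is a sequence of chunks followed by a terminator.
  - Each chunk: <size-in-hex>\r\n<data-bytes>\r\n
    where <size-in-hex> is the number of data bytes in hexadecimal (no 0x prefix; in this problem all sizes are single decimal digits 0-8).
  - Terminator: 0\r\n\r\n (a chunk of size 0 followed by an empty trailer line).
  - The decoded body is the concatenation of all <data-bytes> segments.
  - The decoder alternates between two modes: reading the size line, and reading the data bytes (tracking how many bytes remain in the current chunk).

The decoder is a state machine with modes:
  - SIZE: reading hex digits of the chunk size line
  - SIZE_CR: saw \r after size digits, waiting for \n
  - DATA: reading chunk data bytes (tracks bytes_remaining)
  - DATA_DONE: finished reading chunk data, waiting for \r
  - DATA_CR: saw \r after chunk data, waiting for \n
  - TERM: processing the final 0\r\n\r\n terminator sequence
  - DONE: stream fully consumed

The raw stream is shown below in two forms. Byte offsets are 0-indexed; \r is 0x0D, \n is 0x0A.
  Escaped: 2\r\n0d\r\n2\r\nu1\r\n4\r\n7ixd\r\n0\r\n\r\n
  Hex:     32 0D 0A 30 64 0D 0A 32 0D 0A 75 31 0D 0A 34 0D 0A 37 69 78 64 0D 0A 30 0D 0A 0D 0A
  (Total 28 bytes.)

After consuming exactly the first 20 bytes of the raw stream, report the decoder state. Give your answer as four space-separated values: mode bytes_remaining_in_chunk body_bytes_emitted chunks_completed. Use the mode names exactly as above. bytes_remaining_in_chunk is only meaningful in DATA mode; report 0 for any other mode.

Answer: DATA 1 7 2

Derivation:
Byte 0 = '2': mode=SIZE remaining=0 emitted=0 chunks_done=0
Byte 1 = 0x0D: mode=SIZE_CR remaining=0 emitted=0 chunks_done=0
Byte 2 = 0x0A: mode=DATA remaining=2 emitted=0 chunks_done=0
Byte 3 = '0': mode=DATA remaining=1 emitted=1 chunks_done=0
Byte 4 = 'd': mode=DATA_DONE remaining=0 emitted=2 chunks_done=0
Byte 5 = 0x0D: mode=DATA_CR remaining=0 emitted=2 chunks_done=0
Byte 6 = 0x0A: mode=SIZE remaining=0 emitted=2 chunks_done=1
Byte 7 = '2': mode=SIZE remaining=0 emitted=2 chunks_done=1
Byte 8 = 0x0D: mode=SIZE_CR remaining=0 emitted=2 chunks_done=1
Byte 9 = 0x0A: mode=DATA remaining=2 emitted=2 chunks_done=1
Byte 10 = 'u': mode=DATA remaining=1 emitted=3 chunks_done=1
Byte 11 = '1': mode=DATA_DONE remaining=0 emitted=4 chunks_done=1
Byte 12 = 0x0D: mode=DATA_CR remaining=0 emitted=4 chunks_done=1
Byte 13 = 0x0A: mode=SIZE remaining=0 emitted=4 chunks_done=2
Byte 14 = '4': mode=SIZE remaining=0 emitted=4 chunks_done=2
Byte 15 = 0x0D: mode=SIZE_CR remaining=0 emitted=4 chunks_done=2
Byte 16 = 0x0A: mode=DATA remaining=4 emitted=4 chunks_done=2
Byte 17 = '7': mode=DATA remaining=3 emitted=5 chunks_done=2
Byte 18 = 'i': mode=DATA remaining=2 emitted=6 chunks_done=2
Byte 19 = 'x': mode=DATA remaining=1 emitted=7 chunks_done=2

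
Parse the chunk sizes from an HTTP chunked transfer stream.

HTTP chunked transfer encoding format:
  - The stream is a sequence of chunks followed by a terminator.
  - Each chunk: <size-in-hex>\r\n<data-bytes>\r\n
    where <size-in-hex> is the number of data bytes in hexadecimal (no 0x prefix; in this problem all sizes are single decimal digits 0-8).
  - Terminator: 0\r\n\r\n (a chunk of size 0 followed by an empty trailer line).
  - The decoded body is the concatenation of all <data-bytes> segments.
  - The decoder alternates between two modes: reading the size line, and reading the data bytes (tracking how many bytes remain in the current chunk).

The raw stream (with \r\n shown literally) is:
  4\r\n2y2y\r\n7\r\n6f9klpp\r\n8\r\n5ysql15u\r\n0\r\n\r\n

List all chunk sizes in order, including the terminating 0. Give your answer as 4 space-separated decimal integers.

Chunk 1: stream[0..1]='4' size=0x4=4, data at stream[3..7]='2y2y' -> body[0..4], body so far='2y2y'
Chunk 2: stream[9..10]='7' size=0x7=7, data at stream[12..19]='6f9klpp' -> body[4..11], body so far='2y2y6f9klpp'
Chunk 3: stream[21..22]='8' size=0x8=8, data at stream[24..32]='5ysql15u' -> body[11..19], body so far='2y2y6f9klpp5ysql15u'
Chunk 4: stream[34..35]='0' size=0 (terminator). Final body='2y2y6f9klpp5ysql15u' (19 bytes)

Answer: 4 7 8 0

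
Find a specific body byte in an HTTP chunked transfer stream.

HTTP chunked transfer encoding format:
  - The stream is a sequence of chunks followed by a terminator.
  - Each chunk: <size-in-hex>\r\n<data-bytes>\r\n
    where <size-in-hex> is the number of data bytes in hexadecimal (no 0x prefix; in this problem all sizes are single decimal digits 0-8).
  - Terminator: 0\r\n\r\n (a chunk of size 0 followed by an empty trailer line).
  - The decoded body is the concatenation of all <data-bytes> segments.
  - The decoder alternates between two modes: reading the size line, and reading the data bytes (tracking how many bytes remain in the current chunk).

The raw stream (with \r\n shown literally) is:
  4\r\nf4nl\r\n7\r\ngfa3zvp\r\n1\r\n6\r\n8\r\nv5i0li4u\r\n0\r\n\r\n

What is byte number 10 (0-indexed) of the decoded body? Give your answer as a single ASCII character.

Chunk 1: stream[0..1]='4' size=0x4=4, data at stream[3..7]='f4nl' -> body[0..4], body so far='f4nl'
Chunk 2: stream[9..10]='7' size=0x7=7, data at stream[12..19]='gfa3zvp' -> body[4..11], body so far='f4nlgfa3zvp'
Chunk 3: stream[21..22]='1' size=0x1=1, data at stream[24..25]='6' -> body[11..12], body so far='f4nlgfa3zvp6'
Chunk 4: stream[27..28]='8' size=0x8=8, data at stream[30..38]='v5i0li4u' -> body[12..20], body so far='f4nlgfa3zvp6v5i0li4u'
Chunk 5: stream[40..41]='0' size=0 (terminator). Final body='f4nlgfa3zvp6v5i0li4u' (20 bytes)
Body byte 10 = 'p'

Answer: p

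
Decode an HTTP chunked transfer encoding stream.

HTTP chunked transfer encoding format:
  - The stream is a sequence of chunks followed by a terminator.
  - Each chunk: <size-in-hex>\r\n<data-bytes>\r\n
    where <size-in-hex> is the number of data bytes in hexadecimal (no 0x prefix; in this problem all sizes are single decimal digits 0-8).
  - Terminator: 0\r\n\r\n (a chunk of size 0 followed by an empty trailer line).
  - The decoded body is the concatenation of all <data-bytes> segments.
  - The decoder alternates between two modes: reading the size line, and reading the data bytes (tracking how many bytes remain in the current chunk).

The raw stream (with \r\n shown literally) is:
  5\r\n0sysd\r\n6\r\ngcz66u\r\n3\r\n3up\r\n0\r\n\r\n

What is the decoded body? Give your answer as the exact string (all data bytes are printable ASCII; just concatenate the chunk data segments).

Answer: 0sysdgcz66u3up

Derivation:
Chunk 1: stream[0..1]='5' size=0x5=5, data at stream[3..8]='0sysd' -> body[0..5], body so far='0sysd'
Chunk 2: stream[10..11]='6' size=0x6=6, data at stream[13..19]='gcz66u' -> body[5..11], body so far='0sysdgcz66u'
Chunk 3: stream[21..22]='3' size=0x3=3, data at stream[24..27]='3up' -> body[11..14], body so far='0sysdgcz66u3up'
Chunk 4: stream[29..30]='0' size=0 (terminator). Final body='0sysdgcz66u3up' (14 bytes)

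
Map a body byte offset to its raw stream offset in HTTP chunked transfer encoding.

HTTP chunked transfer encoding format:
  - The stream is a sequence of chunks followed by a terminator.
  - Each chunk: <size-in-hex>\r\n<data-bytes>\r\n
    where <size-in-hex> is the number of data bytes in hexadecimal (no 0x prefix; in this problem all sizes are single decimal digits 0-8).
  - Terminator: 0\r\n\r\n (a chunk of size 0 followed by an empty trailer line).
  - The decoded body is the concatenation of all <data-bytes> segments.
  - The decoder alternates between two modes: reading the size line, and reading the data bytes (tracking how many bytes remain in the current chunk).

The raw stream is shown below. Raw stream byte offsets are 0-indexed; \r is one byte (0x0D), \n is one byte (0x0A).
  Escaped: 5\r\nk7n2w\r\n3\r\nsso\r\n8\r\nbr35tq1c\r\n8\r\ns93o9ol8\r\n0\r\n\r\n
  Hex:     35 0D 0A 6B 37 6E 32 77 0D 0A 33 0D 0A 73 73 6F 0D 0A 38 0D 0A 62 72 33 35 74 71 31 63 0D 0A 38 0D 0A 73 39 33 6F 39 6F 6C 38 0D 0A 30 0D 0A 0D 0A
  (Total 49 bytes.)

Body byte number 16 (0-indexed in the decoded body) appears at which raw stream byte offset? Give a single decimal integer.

Answer: 34

Derivation:
Chunk 1: stream[0..1]='5' size=0x5=5, data at stream[3..8]='k7n2w' -> body[0..5], body so far='k7n2w'
Chunk 2: stream[10..11]='3' size=0x3=3, data at stream[13..16]='sso' -> body[5..8], body so far='k7n2wsso'
Chunk 3: stream[18..19]='8' size=0x8=8, data at stream[21..29]='br35tq1c' -> body[8..16], body so far='k7n2wssobr35tq1c'
Chunk 4: stream[31..32]='8' size=0x8=8, data at stream[34..42]='s93o9ol8' -> body[16..24], body so far='k7n2wssobr35tq1cs93o9ol8'
Chunk 5: stream[44..45]='0' size=0 (terminator). Final body='k7n2wssobr35tq1cs93o9ol8' (24 bytes)
Body byte 16 at stream offset 34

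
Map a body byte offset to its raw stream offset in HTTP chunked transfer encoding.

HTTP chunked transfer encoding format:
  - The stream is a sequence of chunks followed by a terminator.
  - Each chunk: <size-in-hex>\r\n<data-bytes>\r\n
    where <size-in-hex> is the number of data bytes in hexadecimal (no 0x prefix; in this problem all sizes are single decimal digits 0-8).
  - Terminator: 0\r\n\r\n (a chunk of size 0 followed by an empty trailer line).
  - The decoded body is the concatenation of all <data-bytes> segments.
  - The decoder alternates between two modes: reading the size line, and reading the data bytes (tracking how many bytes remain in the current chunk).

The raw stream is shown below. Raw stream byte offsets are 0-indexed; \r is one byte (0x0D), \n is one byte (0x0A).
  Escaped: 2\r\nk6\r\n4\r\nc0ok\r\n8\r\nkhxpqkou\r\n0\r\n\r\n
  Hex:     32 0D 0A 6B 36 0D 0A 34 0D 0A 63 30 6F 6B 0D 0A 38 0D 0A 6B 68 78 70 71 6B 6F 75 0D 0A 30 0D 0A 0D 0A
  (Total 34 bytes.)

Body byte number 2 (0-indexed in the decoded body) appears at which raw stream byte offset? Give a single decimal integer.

Answer: 10

Derivation:
Chunk 1: stream[0..1]='2' size=0x2=2, data at stream[3..5]='k6' -> body[0..2], body so far='k6'
Chunk 2: stream[7..8]='4' size=0x4=4, data at stream[10..14]='c0ok' -> body[2..6], body so far='k6c0ok'
Chunk 3: stream[16..17]='8' size=0x8=8, data at stream[19..27]='khxpqkou' -> body[6..14], body so far='k6c0okkhxpqkou'
Chunk 4: stream[29..30]='0' size=0 (terminator). Final body='k6c0okkhxpqkou' (14 bytes)
Body byte 2 at stream offset 10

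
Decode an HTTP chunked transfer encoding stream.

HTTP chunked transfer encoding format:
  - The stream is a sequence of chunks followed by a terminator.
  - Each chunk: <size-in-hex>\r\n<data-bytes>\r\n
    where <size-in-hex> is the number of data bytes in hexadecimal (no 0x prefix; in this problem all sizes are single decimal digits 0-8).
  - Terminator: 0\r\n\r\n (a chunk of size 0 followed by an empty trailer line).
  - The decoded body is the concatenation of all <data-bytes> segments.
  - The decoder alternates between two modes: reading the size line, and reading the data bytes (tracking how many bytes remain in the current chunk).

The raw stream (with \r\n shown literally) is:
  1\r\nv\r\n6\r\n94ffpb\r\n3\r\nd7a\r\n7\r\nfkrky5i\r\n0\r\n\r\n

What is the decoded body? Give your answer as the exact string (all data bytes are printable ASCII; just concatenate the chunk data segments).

Answer: v94ffpbd7afkrky5i

Derivation:
Chunk 1: stream[0..1]='1' size=0x1=1, data at stream[3..4]='v' -> body[0..1], body so far='v'
Chunk 2: stream[6..7]='6' size=0x6=6, data at stream[9..15]='94ffpb' -> body[1..7], body so far='v94ffpb'
Chunk 3: stream[17..18]='3' size=0x3=3, data at stream[20..23]='d7a' -> body[7..10], body so far='v94ffpbd7a'
Chunk 4: stream[25..26]='7' size=0x7=7, data at stream[28..35]='fkrky5i' -> body[10..17], body so far='v94ffpbd7afkrky5i'
Chunk 5: stream[37..38]='0' size=0 (terminator). Final body='v94ffpbd7afkrky5i' (17 bytes)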